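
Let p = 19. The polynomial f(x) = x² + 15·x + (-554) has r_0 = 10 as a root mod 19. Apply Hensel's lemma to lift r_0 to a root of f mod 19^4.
r_3 = 64287 (mod 130321)

Hensel: r_{i+1} = r_i − f(r_i)·(f′(r_i))^{-1} mod 19^{i+2}, f′(x) = 2x + 15. Iterate:
  r_0 = 10 (mod 19)
  r_1 = 29 (mod 361)
  r_2 = 2556 (mod 6859)
  r_3 = 64287 (mod 130321)
Final: r = 64287 satisfies f(r) ≡ 0 mod 19^4.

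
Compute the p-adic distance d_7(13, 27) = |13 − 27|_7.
d_7(13, 27) = 1/7

Step 1 — x − y = 13 − 27 = -14. Step 2 — v_7(-14) = 1 (factor: -14 = −(7^1 · 2); the sign does not affect v_p). Step 3 — |x − y|_7 = 7^{-1} = 1/7.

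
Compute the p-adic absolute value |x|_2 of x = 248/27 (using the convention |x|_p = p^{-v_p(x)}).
|248/27|_2 = 1/8

Step 1 — compute v_2(x) by factoring powers of 2 out of the numerator and denominator: v_2(248/27) = 3. Step 2 — apply |x|_p = p^{-v_p(x)} = 2^{-3} = 1/8.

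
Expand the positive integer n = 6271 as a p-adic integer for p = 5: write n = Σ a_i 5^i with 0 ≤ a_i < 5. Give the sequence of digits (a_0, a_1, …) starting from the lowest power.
(a_0, a_1, …) = (1, 4, 0, 0, 0, 2)

Repeated division by 5 gives the digits low-to-high: 6271 = 1 + 4·5^1 + 2·5^5. Digit sequence: (1, 4, 0, 0, 0, 2).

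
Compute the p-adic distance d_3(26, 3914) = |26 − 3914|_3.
d_3(26, 3914) = 1/243

Step 1 — x − y = 26 − 3914 = -3888. Step 2 — v_3(-3888) = 5 (factor: -3888 = −(3^5 · 16); the sign does not affect v_p). Step 3 — |x − y|_3 = 3^{-5} = 1/243.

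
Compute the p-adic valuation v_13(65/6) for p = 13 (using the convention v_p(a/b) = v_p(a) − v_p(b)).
v_13(65/6) = 1

Factor powers of 13 from the numerator and denominator of the reduced fraction: 65 = 13^1 · 5 and 6 = 13^0 · 6. Apply v_p(a/b) = v_p(a) − v_p(b): v_13(65/6) = 1 − 0 = 1.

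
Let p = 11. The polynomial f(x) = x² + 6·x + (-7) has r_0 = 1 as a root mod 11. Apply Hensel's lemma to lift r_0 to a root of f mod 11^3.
r_2 = 1 (mod 1331)

Hensel: r_{i+1} = r_i − f(r_i)·(f′(r_i))^{-1} mod 11^{i+2}, f′(x) = 2x + 6. Iterate:
  r_0 = 1 (mod 11)
  r_1 = 1 (mod 121)
  r_2 = 1 (mod 1331)
Final: r = 1 satisfies f(r) ≡ 0 mod 11^3.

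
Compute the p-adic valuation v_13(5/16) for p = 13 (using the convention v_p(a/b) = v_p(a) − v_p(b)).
v_13(5/16) = 0

Factor powers of 13 from the numerator and denominator of the reduced fraction: 5 = 13^0 · 5 and 16 = 13^0 · 16. Apply v_p(a/b) = v_p(a) − v_p(b): v_13(5/16) = 0 − 0 = 0.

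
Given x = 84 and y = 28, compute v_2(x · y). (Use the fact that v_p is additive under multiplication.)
v_2(2352) = 4

v_p(x) = 2 (factor: 84 = 2^2 · 21); v_p(y) = 2 (factor: 28 = 2^2 · 7). Additivity: v_p(xy) = v_p(x) + v_p(y) = 2 + 2 = 4. (Direct check: xy = 2352 = 2^4 · (147).)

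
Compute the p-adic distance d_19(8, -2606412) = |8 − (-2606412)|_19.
d_19(8, -2606412) = 1/130321

Step 1 — x − y = 8 − (-2606412) = 2606420. Step 2 — v_19(2606420) = 4 (factor: 2606420 = (19^4 · 20); the sign does not affect v_p). Step 3 — |x − y|_19 = 19^{-4} = 1/130321.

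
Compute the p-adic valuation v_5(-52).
v_5(-52) = 0

v_5(n) is the largest exponent k such that 5^k divides n. Factor out: -52 = -5^0 · 52. (Sign doesn't affect v_p.) So v_5(-52) = 0.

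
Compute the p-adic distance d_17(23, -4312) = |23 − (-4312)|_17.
d_17(23, -4312) = 1/289

Step 1 — x − y = 23 − (-4312) = 4335. Step 2 — v_17(4335) = 2 (factor: 4335 = (17^2 · 15); the sign does not affect v_p). Step 3 — |x − y|_17 = 17^{-2} = 1/289.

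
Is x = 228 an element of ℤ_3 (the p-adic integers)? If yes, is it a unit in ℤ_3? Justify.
x ∈ ℤ_3 but not a unit; v_3(x) = 1 > 0

ℤ_3 = {x ∈ ℚ_3 : v_3(x) ≥ 0} and ℤ_3^× = {x ∈ ℤ_3 : v_3(x) = 0}. Here v_3(228) = v_3(num) − v_3(den) = 1; compare against these criteria.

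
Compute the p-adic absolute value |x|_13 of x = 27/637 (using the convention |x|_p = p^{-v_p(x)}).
|27/637|_13 = 13

Step 1 — compute v_13(x) by factoring powers of 13 out of the numerator and denominator: v_13(27/637) = -1. Step 2 — apply |x|_p = p^{-v_p(x)} = 13^{1} = 13.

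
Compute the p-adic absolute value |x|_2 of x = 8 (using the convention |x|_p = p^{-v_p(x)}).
|8|_2 = 1/8

Step 1 — compute v_2(x) by factoring powers of 2 out of the numerator and denominator: v_2(8) = 3. Step 2 — apply |x|_p = p^{-v_p(x)} = 2^{-3} = 1/8.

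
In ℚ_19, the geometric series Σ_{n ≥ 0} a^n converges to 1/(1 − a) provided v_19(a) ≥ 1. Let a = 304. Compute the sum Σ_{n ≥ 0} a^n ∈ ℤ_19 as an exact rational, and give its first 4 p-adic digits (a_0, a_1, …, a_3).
Σ a^n = 1/(1 − a) = -1/303;  first 4 digits = (1, 16, 9, 5)

v_19(a) = 1 ≥ 1, so the series converges in ℤ_19 to 1/(1 − a) = 1/(1 − 304) = -1/303. Expand this rational in ℤ_19: compute digits iteratively via d_i = x_i mod 19, x_{i+1} = (x_i − d_i)/19. The first 4 digits are (1, 16, 9, 5).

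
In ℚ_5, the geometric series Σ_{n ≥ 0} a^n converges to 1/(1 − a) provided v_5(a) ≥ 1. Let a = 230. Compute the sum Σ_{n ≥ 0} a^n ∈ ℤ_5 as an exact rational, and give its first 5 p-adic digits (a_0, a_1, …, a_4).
Σ a^n = 1/(1 − a) = -1/229;  first 5 digits = (1, 1, 0, 1, 3)

v_5(a) = 1 ≥ 1, so the series converges in ℤ_5 to 1/(1 − a) = 1/(1 − 230) = -1/229. Expand this rational in ℤ_5: compute digits iteratively via d_i = x_i mod 5, x_{i+1} = (x_i − d_i)/5. The first 5 digits are (1, 1, 0, 1, 3).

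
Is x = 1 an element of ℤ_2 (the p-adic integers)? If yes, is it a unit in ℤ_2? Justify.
x ∈ ℤ_2^× (unit); v_2(x) = 0

ℤ_2 = {x ∈ ℚ_2 : v_2(x) ≥ 0} and ℤ_2^× = {x ∈ ℤ_2 : v_2(x) = 0}. Here v_2(1) = v_2(num) − v_2(den) = 0; compare against these criteria.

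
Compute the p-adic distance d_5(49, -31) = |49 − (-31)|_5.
d_5(49, -31) = 1/5

Step 1 — x − y = 49 − (-31) = 80. Step 2 — v_5(80) = 1 (factor: 80 = (5^1 · 16); the sign does not affect v_p). Step 3 — |x − y|_5 = 5^{-1} = 1/5.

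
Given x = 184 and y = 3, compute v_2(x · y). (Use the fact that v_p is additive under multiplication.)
v_2(552) = 3

v_p(x) = 3 (factor: 184 = 2^3 · 23); v_p(y) = 0 (factor: 3 = 2^0 · 3). Additivity: v_p(xy) = v_p(x) + v_p(y) = 3 + 0 = 3. (Direct check: xy = 552 = 2^3 · (69).)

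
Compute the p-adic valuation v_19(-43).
v_19(-43) = 0

v_19(n) is the largest exponent k such that 19^k divides n. Factor out: -43 = -19^0 · 43. (Sign doesn't affect v_p.) So v_19(-43) = 0.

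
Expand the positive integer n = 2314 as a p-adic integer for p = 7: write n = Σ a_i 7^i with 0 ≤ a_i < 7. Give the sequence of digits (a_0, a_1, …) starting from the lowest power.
(a_0, a_1, …) = (4, 1, 5, 6)

Repeated division by 7 gives the digits low-to-high: 2314 = 4 + 1·7^1 + 5·7^2 + 6·7^3. Digit sequence: (4, 1, 5, 6).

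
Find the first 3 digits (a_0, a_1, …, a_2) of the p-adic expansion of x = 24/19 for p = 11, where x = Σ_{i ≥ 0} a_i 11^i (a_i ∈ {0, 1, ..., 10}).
(a_0, …, a_2) = (3, 1, 8)

v_11(24/19) = 0 (numerator and denominator both coprime to 11), so x ∈ ℤ_11^×. Compute digits iteratively via a_i = x_i mod 11, x_{i+1} = (x_i − a_i)/11, with x_0 = x:
  x_0 = 24/19;  a_0 = 3;  x_1 = (x_0 − 3)/11 = -3/19
  x_1 = -3/19;  a_1 = 1;  x_2 = (x_1 − 1)/11 = -2/19
  x_2 = -2/19;  a_2 = 8;  x_3 = (x_2 − 8)/11 = -14/19
Digits: (3, 1, 8).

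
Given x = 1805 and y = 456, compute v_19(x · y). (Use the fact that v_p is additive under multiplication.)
v_19(823080) = 3

v_p(x) = 2 (factor: 1805 = 19^2 · 5); v_p(y) = 1 (factor: 456 = 19^1 · 24). Additivity: v_p(xy) = v_p(x) + v_p(y) = 2 + 1 = 3. (Direct check: xy = 823080 = 19^3 · (120).)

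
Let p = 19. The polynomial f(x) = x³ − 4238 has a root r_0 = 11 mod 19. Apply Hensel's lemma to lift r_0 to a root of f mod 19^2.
r_1 = 201 (mod 361)

Hensel: r_{i+1} = r_i − f(r_i)/f′(r_i) mod 19^{i+2}, where f′(x) = 3x². Iterate:
  r_0 = 11 (mod 19)
  r_1 = 201 (mod 361)
Final: r = 201 with f(r) ≡ 0 mod 19^2.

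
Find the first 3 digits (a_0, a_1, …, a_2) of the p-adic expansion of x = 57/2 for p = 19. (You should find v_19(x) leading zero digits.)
(a_0, …, a_2) = (0, 11, 9)

v_19(57/2) = 1, so a_0 = ... = a_0 = 0. Factor out: x = 19^1 · u with u = 3/2 a unit in ℤ_19. Expand u iteratively via a_{v+i} = u_i mod 19, u_{i+1} = (u_i − a_{v+i})/19:
  u_0 = 3/2;  a_1 = 11;  u_1 = (u_0 − 11)/19 = -1/2
  u_1 = -1/2;  a_2 = 9;  u_2 = (u_1 − 9)/19 = -1/2
Digits: (0, 11, 9).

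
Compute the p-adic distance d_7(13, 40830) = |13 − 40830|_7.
d_7(13, 40830) = 1/2401

Step 1 — x − y = 13 − 40830 = -40817. Step 2 — v_7(-40817) = 4 (factor: -40817 = −(7^4 · 17); the sign does not affect v_p). Step 3 — |x − y|_7 = 7^{-4} = 1/2401.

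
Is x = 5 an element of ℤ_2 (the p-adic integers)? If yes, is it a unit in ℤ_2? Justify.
x ∈ ℤ_2^× (unit); v_2(x) = 0

ℤ_2 = {x ∈ ℚ_2 : v_2(x) ≥ 0} and ℤ_2^× = {x ∈ ℤ_2 : v_2(x) = 0}. Here v_2(5) = v_2(num) − v_2(den) = 0; compare against these criteria.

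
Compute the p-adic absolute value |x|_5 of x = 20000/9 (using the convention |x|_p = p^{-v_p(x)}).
|20000/9|_5 = 1/625

Step 1 — compute v_5(x) by factoring powers of 5 out of the numerator and denominator: v_5(20000/9) = 4. Step 2 — apply |x|_p = p^{-v_p(x)} = 5^{-4} = 1/625.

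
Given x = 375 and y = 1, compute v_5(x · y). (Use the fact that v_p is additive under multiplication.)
v_5(375) = 3

v_p(x) = 3 (factor: 375 = 5^3 · 3); v_p(y) = 0 (factor: 1 = 5^0 · 1). Additivity: v_p(xy) = v_p(x) + v_p(y) = 3 + 0 = 3. (Direct check: xy = 375 = 5^3 · (3).)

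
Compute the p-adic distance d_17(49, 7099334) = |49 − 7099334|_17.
d_17(49, 7099334) = 1/1419857

Step 1 — x − y = 49 − 7099334 = -7099285. Step 2 — v_17(-7099285) = 5 (factor: -7099285 = −(17^5 · 5); the sign does not affect v_p). Step 3 — |x − y|_17 = 17^{-5} = 1/1419857.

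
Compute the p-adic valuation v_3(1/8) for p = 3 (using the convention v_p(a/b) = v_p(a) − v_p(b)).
v_3(1/8) = 0

Factor powers of 3 from the numerator and denominator of the reduced fraction: 1 = 3^0 · 1 and 8 = 3^0 · 8. Apply v_p(a/b) = v_p(a) − v_p(b): v_3(1/8) = 0 − 0 = 0.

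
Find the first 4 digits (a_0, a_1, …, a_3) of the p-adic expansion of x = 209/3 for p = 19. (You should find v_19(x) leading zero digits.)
(a_0, …, a_3) = (0, 10, 6, 6)

v_19(209/3) = 1, so a_0 = ... = a_0 = 0. Factor out: x = 19^1 · u with u = 11/3 a unit in ℤ_19. Expand u iteratively via a_{v+i} = u_i mod 19, u_{i+1} = (u_i − a_{v+i})/19:
  u_0 = 11/3;  a_1 = 10;  u_1 = (u_0 − 10)/19 = -1/3
  u_1 = -1/3;  a_2 = 6;  u_2 = (u_1 − 6)/19 = -1/3
  u_2 = -1/3;  a_3 = 6;  u_3 = (u_2 − 6)/19 = -1/3
Digits: (0, 10, 6, 6).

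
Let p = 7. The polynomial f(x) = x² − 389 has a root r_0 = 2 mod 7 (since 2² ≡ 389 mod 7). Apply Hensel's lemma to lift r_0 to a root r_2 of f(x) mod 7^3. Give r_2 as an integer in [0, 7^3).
r_2 = 135 (mod 343)

Hensel's recurrence: r_{i+1} = r_i − f(r_i)·(f′(r_i))^{-1} mod 7^{i+2}, with f′(x) = 2x. Iterate:
  r_0 = 2 (mod 7)
  r_1 = 37 (mod 49)
  r_2 = 135 (mod 343)
Final: r_2 = 135, and one checks f(r_2) ≡ 0 mod 7^3.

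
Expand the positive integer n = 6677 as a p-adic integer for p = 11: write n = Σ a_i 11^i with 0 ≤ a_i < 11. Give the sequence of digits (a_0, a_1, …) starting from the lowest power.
(a_0, a_1, …) = (0, 2, 0, 5)

Repeated division by 11 gives the digits low-to-high: 6677 = 2·11^1 + 5·11^3. Digit sequence: (0, 2, 0, 5).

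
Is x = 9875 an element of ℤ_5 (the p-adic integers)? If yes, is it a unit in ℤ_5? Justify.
x ∈ ℤ_5 but not a unit; v_5(x) = 3 > 0

ℤ_5 = {x ∈ ℚ_5 : v_5(x) ≥ 0} and ℤ_5^× = {x ∈ ℤ_5 : v_5(x) = 0}. Here v_5(9875) = v_5(num) − v_5(den) = 3; compare against these criteria.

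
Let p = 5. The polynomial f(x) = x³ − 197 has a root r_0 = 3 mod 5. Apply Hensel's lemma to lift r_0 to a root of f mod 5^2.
r_1 = 13 (mod 25)

Hensel: r_{i+1} = r_i − f(r_i)/f′(r_i) mod 5^{i+2}, where f′(x) = 3x². Iterate:
  r_0 = 3 (mod 5)
  r_1 = 13 (mod 25)
Final: r = 13 with f(r) ≡ 0 mod 5^2.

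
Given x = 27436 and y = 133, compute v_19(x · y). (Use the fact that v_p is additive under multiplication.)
v_19(3648988) = 4

v_p(x) = 3 (factor: 27436 = 19^3 · 4); v_p(y) = 1 (factor: 133 = 19^1 · 7). Additivity: v_p(xy) = v_p(x) + v_p(y) = 3 + 1 = 4. (Direct check: xy = 3648988 = 19^4 · (28).)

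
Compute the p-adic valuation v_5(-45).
v_5(-45) = 1

v_5(n) is the largest exponent k such that 5^k divides n. Factor out: -45 = -5^1 · 9. (Sign doesn't affect v_p.) So v_5(-45) = 1.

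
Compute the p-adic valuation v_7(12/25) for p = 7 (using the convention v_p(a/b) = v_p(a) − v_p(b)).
v_7(12/25) = 0

Factor powers of 7 from the numerator and denominator of the reduced fraction: 12 = 7^0 · 12 and 25 = 7^0 · 25. Apply v_p(a/b) = v_p(a) − v_p(b): v_7(12/25) = 0 − 0 = 0.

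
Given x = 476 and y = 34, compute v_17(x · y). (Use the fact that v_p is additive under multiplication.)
v_17(16184) = 2

v_p(x) = 1 (factor: 476 = 17^1 · 28); v_p(y) = 1 (factor: 34 = 17^1 · 2). Additivity: v_p(xy) = v_p(x) + v_p(y) = 1 + 1 = 2. (Direct check: xy = 16184 = 17^2 · (56).)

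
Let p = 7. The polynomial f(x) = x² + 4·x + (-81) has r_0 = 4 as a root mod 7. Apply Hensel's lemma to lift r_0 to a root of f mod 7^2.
r_1 = 4 (mod 49)

Hensel: r_{i+1} = r_i − f(r_i)·(f′(r_i))^{-1} mod 7^{i+2}, f′(x) = 2x + 4. Iterate:
  r_0 = 4 (mod 7)
  r_1 = 4 (mod 49)
Final: r = 4 satisfies f(r) ≡ 0 mod 7^2.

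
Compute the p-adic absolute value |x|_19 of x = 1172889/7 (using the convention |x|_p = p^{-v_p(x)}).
|1172889/7|_19 = 1/130321

Step 1 — compute v_19(x) by factoring powers of 19 out of the numerator and denominator: v_19(1172889/7) = 4. Step 2 — apply |x|_p = p^{-v_p(x)} = 19^{-4} = 1/130321.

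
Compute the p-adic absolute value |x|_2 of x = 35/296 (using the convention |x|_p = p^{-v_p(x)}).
|35/296|_2 = 8

Step 1 — compute v_2(x) by factoring powers of 2 out of the numerator and denominator: v_2(35/296) = -3. Step 2 — apply |x|_p = p^{-v_p(x)} = 2^{3} = 8.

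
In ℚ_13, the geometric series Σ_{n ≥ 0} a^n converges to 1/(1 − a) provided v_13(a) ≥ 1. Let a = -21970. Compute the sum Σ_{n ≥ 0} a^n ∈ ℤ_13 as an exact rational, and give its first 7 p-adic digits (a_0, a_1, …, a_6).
Σ a^n = 1/(1 − a) = 1/21971;  first 7 digits = (1, 0, 0, 3, 12, 12, 8)

v_13(a) = 3 ≥ 1, so the series converges in ℤ_13 to 1/(1 − a) = 1/(1 − (-21970)) = 1/21971. Expand this rational in ℤ_13: compute digits iteratively via d_i = x_i mod 13, x_{i+1} = (x_i − d_i)/13. The first 7 digits are (1, 0, 0, 3, 12, 12, 8).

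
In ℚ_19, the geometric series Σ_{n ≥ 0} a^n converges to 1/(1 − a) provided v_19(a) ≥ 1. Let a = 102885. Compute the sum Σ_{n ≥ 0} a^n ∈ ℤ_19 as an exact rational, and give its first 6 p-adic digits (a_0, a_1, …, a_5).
Σ a^n = 1/(1 − a) = -1/102884;  first 6 digits = (1, 0, 0, 15, 0, 0)

v_19(a) = 3 ≥ 1, so the series converges in ℤ_19 to 1/(1 − a) = 1/(1 − 102885) = -1/102884. Expand this rational in ℤ_19: compute digits iteratively via d_i = x_i mod 19, x_{i+1} = (x_i − d_i)/19. The first 6 digits are (1, 0, 0, 15, 0, 0).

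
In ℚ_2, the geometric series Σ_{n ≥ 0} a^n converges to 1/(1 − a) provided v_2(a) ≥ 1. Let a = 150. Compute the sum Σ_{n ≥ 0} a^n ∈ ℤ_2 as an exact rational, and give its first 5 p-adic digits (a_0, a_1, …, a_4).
Σ a^n = 1/(1 − a) = -1/149;  first 5 digits = (1, 1, 0, 0, 0)

v_2(a) = 1 ≥ 1, so the series converges in ℤ_2 to 1/(1 − a) = 1/(1 − 150) = -1/149. Expand this rational in ℤ_2: compute digits iteratively via d_i = x_i mod 2, x_{i+1} = (x_i − d_i)/2. The first 5 digits are (1, 1, 0, 0, 0).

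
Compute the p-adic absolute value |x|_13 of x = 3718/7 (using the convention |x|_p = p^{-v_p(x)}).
|3718/7|_13 = 1/169

Step 1 — compute v_13(x) by factoring powers of 13 out of the numerator and denominator: v_13(3718/7) = 2. Step 2 — apply |x|_p = p^{-v_p(x)} = 13^{-2} = 1/169.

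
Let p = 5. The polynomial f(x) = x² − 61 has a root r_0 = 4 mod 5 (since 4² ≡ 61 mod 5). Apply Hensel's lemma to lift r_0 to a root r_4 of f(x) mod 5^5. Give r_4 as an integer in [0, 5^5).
r_4 = 2544 (mod 3125)

Hensel's recurrence: r_{i+1} = r_i − f(r_i)·(f′(r_i))^{-1} mod 5^{i+2}, with f′(x) = 2x. Iterate:
  r_0 = 4 (mod 5)
  r_1 = 19 (mod 25)
  r_2 = 44 (mod 125)
  r_3 = 44 (mod 625)
  r_4 = 2544 (mod 3125)
Final: r_4 = 2544, and one checks f(r_4) ≡ 0 mod 5^5.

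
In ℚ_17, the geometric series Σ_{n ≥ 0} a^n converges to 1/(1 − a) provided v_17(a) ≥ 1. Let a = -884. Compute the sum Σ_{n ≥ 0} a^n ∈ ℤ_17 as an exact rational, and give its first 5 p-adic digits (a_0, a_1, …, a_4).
Σ a^n = 1/(1 − a) = 1/885;  first 5 digits = (1, 16, 14, 4, 1)

v_17(a) = 1 ≥ 1, so the series converges in ℤ_17 to 1/(1 − a) = 1/(1 − (-884)) = 1/885. Expand this rational in ℤ_17: compute digits iteratively via d_i = x_i mod 17, x_{i+1} = (x_i − d_i)/17. The first 5 digits are (1, 16, 14, 4, 1).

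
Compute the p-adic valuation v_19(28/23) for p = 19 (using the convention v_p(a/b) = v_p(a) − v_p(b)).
v_19(28/23) = 0

Factor powers of 19 from the numerator and denominator of the reduced fraction: 28 = 19^0 · 28 and 23 = 19^0 · 23. Apply v_p(a/b) = v_p(a) − v_p(b): v_19(28/23) = 0 − 0 = 0.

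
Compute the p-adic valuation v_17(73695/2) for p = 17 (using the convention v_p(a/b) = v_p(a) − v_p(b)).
v_17(73695/2) = 3

Factor powers of 17 from the numerator and denominator of the reduced fraction: 73695 = 17^3 · 15 and 2 = 17^0 · 2. Apply v_p(a/b) = v_p(a) − v_p(b): v_17(73695/2) = 3 − 0 = 3.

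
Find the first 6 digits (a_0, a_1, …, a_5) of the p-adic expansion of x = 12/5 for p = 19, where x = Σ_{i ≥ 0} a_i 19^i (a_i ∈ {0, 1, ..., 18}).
(a_0, …, a_5) = (10, 11, 7, 11, 7, 11)

v_19(12/5) = 0 (numerator and denominator both coprime to 19), so x ∈ ℤ_19^×. Compute digits iteratively via a_i = x_i mod 19, x_{i+1} = (x_i − a_i)/19, with x_0 = x:
  x_0 = 12/5;  a_0 = 10;  x_1 = (x_0 − 10)/19 = -2/5
  x_1 = -2/5;  a_1 = 11;  x_2 = (x_1 − 11)/19 = -3/5
  x_2 = -3/5;  a_2 = 7;  x_3 = (x_2 − 7)/19 = -2/5
  x_3 = -2/5;  a_3 = 11;  x_4 = (x_3 − 11)/19 = -3/5
  x_4 = -3/5;  a_4 = 7;  x_5 = (x_4 − 7)/19 = -2/5
  x_5 = -2/5;  a_5 = 11;  x_6 = (x_5 − 11)/19 = -3/5
Digits: (10, 11, 7, 11, 7, 11).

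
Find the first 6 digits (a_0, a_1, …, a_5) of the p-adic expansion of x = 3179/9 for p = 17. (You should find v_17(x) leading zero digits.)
(a_0, …, a_5) = (0, 0, 5, 13, 3, 13)

v_17(3179/9) = 2, so a_0 = ... = a_1 = 0. Factor out: x = 17^2 · u with u = 11/9 a unit in ℤ_17. Expand u iteratively via a_{v+i} = u_i mod 17, u_{i+1} = (u_i − a_{v+i})/17:
  u_0 = 11/9;  a_2 = 5;  u_1 = (u_0 − 5)/17 = -2/9
  u_1 = -2/9;  a_3 = 13;  u_2 = (u_1 − 13)/17 = -7/9
  u_2 = -7/9;  a_4 = 3;  u_3 = (u_2 − 3)/17 = -2/9
  u_3 = -2/9;  a_5 = 13;  u_4 = (u_3 − 13)/17 = -7/9
Digits: (0, 0, 5, 13, 3, 13).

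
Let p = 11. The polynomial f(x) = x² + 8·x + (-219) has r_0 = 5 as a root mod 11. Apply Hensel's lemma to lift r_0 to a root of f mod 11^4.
r_3 = 14184 (mod 14641)

Hensel: r_{i+1} = r_i − f(r_i)·(f′(r_i))^{-1} mod 11^{i+2}, f′(x) = 2x + 8. Iterate:
  r_0 = 5 (mod 11)
  r_1 = 27 (mod 121)
  r_2 = 874 (mod 1331)
  r_3 = 14184 (mod 14641)
Final: r = 14184 satisfies f(r) ≡ 0 mod 11^4.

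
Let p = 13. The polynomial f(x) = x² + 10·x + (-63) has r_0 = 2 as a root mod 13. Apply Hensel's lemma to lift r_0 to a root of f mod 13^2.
r_1 = 41 (mod 169)

Hensel: r_{i+1} = r_i − f(r_i)·(f′(r_i))^{-1} mod 13^{i+2}, f′(x) = 2x + 10. Iterate:
  r_0 = 2 (mod 13)
  r_1 = 41 (mod 169)
Final: r = 41 satisfies f(r) ≡ 0 mod 13^2.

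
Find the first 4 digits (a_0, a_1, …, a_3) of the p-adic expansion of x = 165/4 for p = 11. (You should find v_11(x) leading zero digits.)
(a_0, …, a_3) = (0, 1, 3, 8)

v_11(165/4) = 1, so a_0 = ... = a_0 = 0. Factor out: x = 11^1 · u with u = 15/4 a unit in ℤ_11. Expand u iteratively via a_{v+i} = u_i mod 11, u_{i+1} = (u_i − a_{v+i})/11:
  u_0 = 15/4;  a_1 = 1;  u_1 = (u_0 − 1)/11 = 1/4
  u_1 = 1/4;  a_2 = 3;  u_2 = (u_1 − 3)/11 = -1/4
  u_2 = -1/4;  a_3 = 8;  u_3 = (u_2 − 8)/11 = -3/4
Digits: (0, 1, 3, 8).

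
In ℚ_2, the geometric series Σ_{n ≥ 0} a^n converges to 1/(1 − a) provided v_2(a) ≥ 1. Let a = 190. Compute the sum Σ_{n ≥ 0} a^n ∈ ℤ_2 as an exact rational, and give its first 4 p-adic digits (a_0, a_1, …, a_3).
Σ a^n = 1/(1 − a) = -1/189;  first 4 digits = (1, 1, 0, 1)

v_2(a) = 1 ≥ 1, so the series converges in ℤ_2 to 1/(1 − a) = 1/(1 − 190) = -1/189. Expand this rational in ℤ_2: compute digits iteratively via d_i = x_i mod 2, x_{i+1} = (x_i − d_i)/2. The first 4 digits are (1, 1, 0, 1).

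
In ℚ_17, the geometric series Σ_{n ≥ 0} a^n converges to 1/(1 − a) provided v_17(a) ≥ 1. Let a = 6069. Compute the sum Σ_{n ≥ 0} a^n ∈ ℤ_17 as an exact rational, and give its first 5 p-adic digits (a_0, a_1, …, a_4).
Σ a^n = 1/(1 − a) = -1/6068;  first 5 digits = (1, 0, 4, 1, 16)

v_17(a) = 2 ≥ 1, so the series converges in ℤ_17 to 1/(1 − a) = 1/(1 − 6069) = -1/6068. Expand this rational in ℤ_17: compute digits iteratively via d_i = x_i mod 17, x_{i+1} = (x_i − d_i)/17. The first 5 digits are (1, 0, 4, 1, 16).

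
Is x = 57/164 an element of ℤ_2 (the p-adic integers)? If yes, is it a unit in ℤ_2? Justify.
x ∉ ℤ_2 (v_2(x) = -2 < 0)

ℤ_2 = {x ∈ ℚ_2 : v_2(x) ≥ 0} and ℤ_2^× = {x ∈ ℤ_2 : v_2(x) = 0}. Here v_2(57/164) = v_2(num) − v_2(den) = -2; compare against these criteria.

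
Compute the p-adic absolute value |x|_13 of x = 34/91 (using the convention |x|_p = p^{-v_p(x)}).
|34/91|_13 = 13

Step 1 — compute v_13(x) by factoring powers of 13 out of the numerator and denominator: v_13(34/91) = -1. Step 2 — apply |x|_p = p^{-v_p(x)} = 13^{1} = 13.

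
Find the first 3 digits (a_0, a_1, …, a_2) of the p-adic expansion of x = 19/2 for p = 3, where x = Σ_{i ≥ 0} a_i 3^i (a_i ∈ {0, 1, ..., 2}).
(a_0, …, a_2) = (2, 1, 2)

v_3(19/2) = 0 (numerator and denominator both coprime to 3), so x ∈ ℤ_3^×. Compute digits iteratively via a_i = x_i mod 3, x_{i+1} = (x_i − a_i)/3, with x_0 = x:
  x_0 = 19/2;  a_0 = 2;  x_1 = (x_0 − 2)/3 = 5/2
  x_1 = 5/2;  a_1 = 1;  x_2 = (x_1 − 1)/3 = 1/2
  x_2 = 1/2;  a_2 = 2;  x_3 = (x_2 − 2)/3 = -1/2
Digits: (2, 1, 2).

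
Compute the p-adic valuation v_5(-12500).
v_5(-12500) = 5

v_5(n) is the largest exponent k such that 5^k divides n. Factor out: -12500 = -5^5 · 4. (Sign doesn't affect v_p.) So v_5(-12500) = 5.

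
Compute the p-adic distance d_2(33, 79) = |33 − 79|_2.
d_2(33, 79) = 1/2

Step 1 — x − y = 33 − 79 = -46. Step 2 — v_2(-46) = 1 (factor: -46 = −(2^1 · 23); the sign does not affect v_p). Step 3 — |x − y|_2 = 2^{-1} = 1/2.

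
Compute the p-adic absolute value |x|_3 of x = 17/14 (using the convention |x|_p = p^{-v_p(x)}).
|17/14|_3 = 1

Step 1 — compute v_3(x) by factoring powers of 3 out of the numerator and denominator: v_3(17/14) = 0. Step 2 — apply |x|_p = p^{-v_p(x)} = 3^{0} = 1.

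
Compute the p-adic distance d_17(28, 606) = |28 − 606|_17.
d_17(28, 606) = 1/289

Step 1 — x − y = 28 − 606 = -578. Step 2 — v_17(-578) = 2 (factor: -578 = −(17^2 · 2); the sign does not affect v_p). Step 3 — |x − y|_17 = 17^{-2} = 1/289.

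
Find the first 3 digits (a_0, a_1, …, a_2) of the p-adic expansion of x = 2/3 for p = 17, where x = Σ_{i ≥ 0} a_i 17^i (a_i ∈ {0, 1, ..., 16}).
(a_0, …, a_2) = (12, 5, 11)

v_17(2/3) = 0 (numerator and denominator both coprime to 17), so x ∈ ℤ_17^×. Compute digits iteratively via a_i = x_i mod 17, x_{i+1} = (x_i − a_i)/17, with x_0 = x:
  x_0 = 2/3;  a_0 = 12;  x_1 = (x_0 − 12)/17 = -2/3
  x_1 = -2/3;  a_1 = 5;  x_2 = (x_1 − 5)/17 = -1/3
  x_2 = -1/3;  a_2 = 11;  x_3 = (x_2 − 11)/17 = -2/3
Digits: (12, 5, 11).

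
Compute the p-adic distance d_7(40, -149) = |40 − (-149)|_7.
d_7(40, -149) = 1/7

Step 1 — x − y = 40 − (-149) = 189. Step 2 — v_7(189) = 1 (factor: 189 = (7^1 · 27); the sign does not affect v_p). Step 3 — |x − y|_7 = 7^{-1} = 1/7.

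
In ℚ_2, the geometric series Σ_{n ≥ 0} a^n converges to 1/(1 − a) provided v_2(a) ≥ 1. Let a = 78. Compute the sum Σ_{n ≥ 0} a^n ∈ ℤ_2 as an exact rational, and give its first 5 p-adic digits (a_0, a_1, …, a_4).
Σ a^n = 1/(1 − a) = -1/77;  first 5 digits = (1, 1, 0, 1, 1)

v_2(a) = 1 ≥ 1, so the series converges in ℤ_2 to 1/(1 − a) = 1/(1 − 78) = -1/77. Expand this rational in ℤ_2: compute digits iteratively via d_i = x_i mod 2, x_{i+1} = (x_i − d_i)/2. The first 5 digits are (1, 1, 0, 1, 1).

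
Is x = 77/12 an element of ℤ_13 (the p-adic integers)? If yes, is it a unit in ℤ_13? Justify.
x ∈ ℤ_13^× (unit); v_13(x) = 0

ℤ_13 = {x ∈ ℚ_13 : v_13(x) ≥ 0} and ℤ_13^× = {x ∈ ℤ_13 : v_13(x) = 0}. Here v_13(77/12) = v_13(num) − v_13(den) = 0; compare against these criteria.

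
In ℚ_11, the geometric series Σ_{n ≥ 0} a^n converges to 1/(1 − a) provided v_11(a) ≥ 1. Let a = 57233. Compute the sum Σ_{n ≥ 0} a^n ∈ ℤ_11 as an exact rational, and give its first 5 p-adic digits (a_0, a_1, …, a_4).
Σ a^n = 1/(1 − a) = -1/57232;  first 5 digits = (1, 0, 0, 10, 3)

v_11(a) = 3 ≥ 1, so the series converges in ℤ_11 to 1/(1 − a) = 1/(1 − 57233) = -1/57232. Expand this rational in ℤ_11: compute digits iteratively via d_i = x_i mod 11, x_{i+1} = (x_i − d_i)/11. The first 5 digits are (1, 0, 0, 10, 3).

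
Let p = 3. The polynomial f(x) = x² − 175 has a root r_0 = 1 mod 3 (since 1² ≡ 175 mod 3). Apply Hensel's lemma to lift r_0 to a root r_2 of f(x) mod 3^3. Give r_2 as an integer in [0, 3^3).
r_2 = 16 (mod 27)

Hensel's recurrence: r_{i+1} = r_i − f(r_i)·(f′(r_i))^{-1} mod 3^{i+2}, with f′(x) = 2x. Iterate:
  r_0 = 1 (mod 3)
  r_1 = 7 (mod 9)
  r_2 = 16 (mod 27)
Final: r_2 = 16, and one checks f(r_2) ≡ 0 mod 3^3.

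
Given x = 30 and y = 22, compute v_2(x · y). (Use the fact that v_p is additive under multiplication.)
v_2(660) = 2

v_p(x) = 1 (factor: 30 = 2^1 · 15); v_p(y) = 1 (factor: 22 = 2^1 · 11). Additivity: v_p(xy) = v_p(x) + v_p(y) = 1 + 1 = 2. (Direct check: xy = 660 = 2^2 · (165).)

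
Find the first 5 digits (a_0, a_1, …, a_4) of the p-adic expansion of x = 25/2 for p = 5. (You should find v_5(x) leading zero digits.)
(a_0, …, a_4) = (0, 0, 3, 2, 2)

v_5(25/2) = 2, so a_0 = ... = a_1 = 0. Factor out: x = 5^2 · u with u = 1/2 a unit in ℤ_5. Expand u iteratively via a_{v+i} = u_i mod 5, u_{i+1} = (u_i − a_{v+i})/5:
  u_0 = 1/2;  a_2 = 3;  u_1 = (u_0 − 3)/5 = -1/2
  u_1 = -1/2;  a_3 = 2;  u_2 = (u_1 − 2)/5 = -1/2
  u_2 = -1/2;  a_4 = 2;  u_3 = (u_2 − 2)/5 = -1/2
Digits: (0, 0, 3, 2, 2).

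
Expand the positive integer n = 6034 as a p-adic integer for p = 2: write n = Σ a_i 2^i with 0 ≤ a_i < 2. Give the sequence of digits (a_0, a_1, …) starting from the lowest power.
(a_0, a_1, …) = (0, 1, 0, 0, 1, 0, 0, 1, 1, 1, 1, 0, 1)

Repeated division by 2 gives the digits low-to-high: 6034 = 1·2^1 + 1·2^4 + 1·2^7 + 1·2^8 + 1·2^9 + 1·2^10 + 1·2^12. Digit sequence: (0, 1, 0, 0, 1, 0, 0, 1, 1, 1, 1, 0, 1).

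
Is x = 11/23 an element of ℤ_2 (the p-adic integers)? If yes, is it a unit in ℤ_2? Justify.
x ∈ ℤ_2^× (unit); v_2(x) = 0

ℤ_2 = {x ∈ ℚ_2 : v_2(x) ≥ 0} and ℤ_2^× = {x ∈ ℤ_2 : v_2(x) = 0}. Here v_2(11/23) = v_2(num) − v_2(den) = 0; compare against these criteria.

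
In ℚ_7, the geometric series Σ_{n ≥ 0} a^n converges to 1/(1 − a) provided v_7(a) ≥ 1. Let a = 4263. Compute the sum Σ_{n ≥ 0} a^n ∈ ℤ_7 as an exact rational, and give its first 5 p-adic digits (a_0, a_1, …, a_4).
Σ a^n = 1/(1 − a) = -1/4262;  first 5 digits = (1, 0, 3, 5, 3)

v_7(a) = 2 ≥ 1, so the series converges in ℤ_7 to 1/(1 − a) = 1/(1 − 4263) = -1/4262. Expand this rational in ℤ_7: compute digits iteratively via d_i = x_i mod 7, x_{i+1} = (x_i − d_i)/7. The first 5 digits are (1, 0, 3, 5, 3).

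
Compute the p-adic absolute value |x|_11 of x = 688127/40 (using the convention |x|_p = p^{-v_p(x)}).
|688127/40|_11 = 1/14641

Step 1 — compute v_11(x) by factoring powers of 11 out of the numerator and denominator: v_11(688127/40) = 4. Step 2 — apply |x|_p = p^{-v_p(x)} = 11^{-4} = 1/14641.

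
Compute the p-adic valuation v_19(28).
v_19(28) = 0

v_19(n) is the largest exponent k such that 19^k divides n. Factor out: 28 = 19^0 · 28. (Sign doesn't affect v_p.) So v_19(28) = 0.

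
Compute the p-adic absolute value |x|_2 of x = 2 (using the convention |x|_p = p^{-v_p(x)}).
|2|_2 = 1/2

Step 1 — compute v_2(x) by factoring powers of 2 out of the numerator and denominator: v_2(2) = 1. Step 2 — apply |x|_p = p^{-v_p(x)} = 2^{-1} = 1/2.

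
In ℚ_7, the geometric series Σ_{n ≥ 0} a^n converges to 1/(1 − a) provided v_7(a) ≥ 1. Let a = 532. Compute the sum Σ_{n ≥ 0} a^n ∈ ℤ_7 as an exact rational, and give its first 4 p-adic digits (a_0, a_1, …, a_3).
Σ a^n = 1/(1 − a) = -1/531;  first 4 digits = (1, 6, 4, 6)

v_7(a) = 1 ≥ 1, so the series converges in ℤ_7 to 1/(1 − a) = 1/(1 − 532) = -1/531. Expand this rational in ℤ_7: compute digits iteratively via d_i = x_i mod 7, x_{i+1} = (x_i − d_i)/7. The first 4 digits are (1, 6, 4, 6).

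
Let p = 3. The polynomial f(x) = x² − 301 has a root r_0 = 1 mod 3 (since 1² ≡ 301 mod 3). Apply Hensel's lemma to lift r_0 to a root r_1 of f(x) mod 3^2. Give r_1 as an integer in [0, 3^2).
r_1 = 7 (mod 9)

Hensel's recurrence: r_{i+1} = r_i − f(r_i)·(f′(r_i))^{-1} mod 3^{i+2}, with f′(x) = 2x. Iterate:
  r_0 = 1 (mod 3)
  r_1 = 7 (mod 9)
Final: r_1 = 7, and one checks f(r_1) ≡ 0 mod 3^2.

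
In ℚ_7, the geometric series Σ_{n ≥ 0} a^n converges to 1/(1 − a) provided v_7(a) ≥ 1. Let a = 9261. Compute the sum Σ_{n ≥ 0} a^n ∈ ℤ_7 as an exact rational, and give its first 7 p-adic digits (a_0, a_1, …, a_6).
Σ a^n = 1/(1 − a) = -1/9260;  first 7 digits = (1, 0, 0, 6, 3, 0, 1)

v_7(a) = 3 ≥ 1, so the series converges in ℤ_7 to 1/(1 − a) = 1/(1 − 9261) = -1/9260. Expand this rational in ℤ_7: compute digits iteratively via d_i = x_i mod 7, x_{i+1} = (x_i − d_i)/7. The first 7 digits are (1, 0, 0, 6, 3, 0, 1).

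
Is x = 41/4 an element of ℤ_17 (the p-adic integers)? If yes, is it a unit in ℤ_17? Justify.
x ∈ ℤ_17^× (unit); v_17(x) = 0

ℤ_17 = {x ∈ ℚ_17 : v_17(x) ≥ 0} and ℤ_17^× = {x ∈ ℤ_17 : v_17(x) = 0}. Here v_17(41/4) = v_17(num) − v_17(den) = 0; compare against these criteria.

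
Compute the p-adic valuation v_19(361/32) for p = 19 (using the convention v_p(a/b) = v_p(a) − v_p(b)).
v_19(361/32) = 2

Factor powers of 19 from the numerator and denominator of the reduced fraction: 361 = 19^2 · 1 and 32 = 19^0 · 32. Apply v_p(a/b) = v_p(a) − v_p(b): v_19(361/32) = 2 − 0 = 2.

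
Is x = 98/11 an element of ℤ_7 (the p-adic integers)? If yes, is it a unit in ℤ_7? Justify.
x ∈ ℤ_7 but not a unit; v_7(x) = 2 > 0

ℤ_7 = {x ∈ ℚ_7 : v_7(x) ≥ 0} and ℤ_7^× = {x ∈ ℤ_7 : v_7(x) = 0}. Here v_7(98/11) = v_7(num) − v_7(den) = 2; compare against these criteria.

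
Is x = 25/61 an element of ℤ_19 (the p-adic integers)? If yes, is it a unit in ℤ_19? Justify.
x ∈ ℤ_19^× (unit); v_19(x) = 0

ℤ_19 = {x ∈ ℚ_19 : v_19(x) ≥ 0} and ℤ_19^× = {x ∈ ℤ_19 : v_19(x) = 0}. Here v_19(25/61) = v_19(num) − v_19(den) = 0; compare against these criteria.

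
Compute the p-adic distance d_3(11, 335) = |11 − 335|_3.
d_3(11, 335) = 1/81

Step 1 — x − y = 11 − 335 = -324. Step 2 — v_3(-324) = 4 (factor: -324 = −(3^4 · 4); the sign does not affect v_p). Step 3 — |x − y|_3 = 3^{-4} = 1/81.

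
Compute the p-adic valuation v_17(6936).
v_17(6936) = 2

v_17(n) is the largest exponent k such that 17^k divides n. Factor out: 6936 = 17^2 · 24. (Sign doesn't affect v_p.) So v_17(6936) = 2.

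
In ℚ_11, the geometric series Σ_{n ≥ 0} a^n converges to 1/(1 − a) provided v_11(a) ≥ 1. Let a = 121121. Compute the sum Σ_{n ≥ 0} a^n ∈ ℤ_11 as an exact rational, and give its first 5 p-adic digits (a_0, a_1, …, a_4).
Σ a^n = 1/(1 − a) = -1/121120;  first 5 digits = (1, 0, 0, 3, 8)

v_11(a) = 3 ≥ 1, so the series converges in ℤ_11 to 1/(1 − a) = 1/(1 − 121121) = -1/121120. Expand this rational in ℤ_11: compute digits iteratively via d_i = x_i mod 11, x_{i+1} = (x_i − d_i)/11. The first 5 digits are (1, 0, 0, 3, 8).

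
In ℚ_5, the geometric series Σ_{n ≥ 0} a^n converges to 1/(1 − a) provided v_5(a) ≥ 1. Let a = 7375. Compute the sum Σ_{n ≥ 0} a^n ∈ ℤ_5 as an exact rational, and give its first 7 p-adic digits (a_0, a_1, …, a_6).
Σ a^n = 1/(1 − a) = -1/7374;  first 7 digits = (1, 0, 0, 4, 1, 2, 1)

v_5(a) = 3 ≥ 1, so the series converges in ℤ_5 to 1/(1 − a) = 1/(1 − 7375) = -1/7374. Expand this rational in ℤ_5: compute digits iteratively via d_i = x_i mod 5, x_{i+1} = (x_i − d_i)/5. The first 7 digits are (1, 0, 0, 4, 1, 2, 1).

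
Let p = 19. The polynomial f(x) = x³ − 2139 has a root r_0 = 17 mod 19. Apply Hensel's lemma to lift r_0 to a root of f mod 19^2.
r_1 = 207 (mod 361)

Hensel: r_{i+1} = r_i − f(r_i)/f′(r_i) mod 19^{i+2}, where f′(x) = 3x². Iterate:
  r_0 = 17 (mod 19)
  r_1 = 207 (mod 361)
Final: r = 207 with f(r) ≡ 0 mod 19^2.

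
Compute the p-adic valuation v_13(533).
v_13(533) = 1

v_13(n) is the largest exponent k such that 13^k divides n. Factor out: 533 = 13^1 · 41. (Sign doesn't affect v_p.) So v_13(533) = 1.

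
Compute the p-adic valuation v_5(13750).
v_5(13750) = 4

v_5(n) is the largest exponent k such that 5^k divides n. Factor out: 13750 = 5^4 · 22. (Sign doesn't affect v_p.) So v_5(13750) = 4.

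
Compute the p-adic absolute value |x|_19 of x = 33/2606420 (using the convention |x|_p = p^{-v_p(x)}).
|33/2606420|_19 = 130321

Step 1 — compute v_19(x) by factoring powers of 19 out of the numerator and denominator: v_19(33/2606420) = -4. Step 2 — apply |x|_p = p^{-v_p(x)} = 19^{4} = 130321.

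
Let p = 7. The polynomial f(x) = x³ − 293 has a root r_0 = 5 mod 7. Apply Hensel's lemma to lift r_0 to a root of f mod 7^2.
r_1 = 19 (mod 49)

Hensel: r_{i+1} = r_i − f(r_i)/f′(r_i) mod 7^{i+2}, where f′(x) = 3x². Iterate:
  r_0 = 5 (mod 7)
  r_1 = 19 (mod 49)
Final: r = 19 with f(r) ≡ 0 mod 7^2.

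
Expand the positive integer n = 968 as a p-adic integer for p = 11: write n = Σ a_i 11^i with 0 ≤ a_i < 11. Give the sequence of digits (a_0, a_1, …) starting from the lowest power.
(a_0, a_1, …) = (0, 0, 8)

Repeated division by 11 gives the digits low-to-high: 968 = 8·11^2. Digit sequence: (0, 0, 8).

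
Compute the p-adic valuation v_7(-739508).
v_7(-739508) = 5

v_7(n) is the largest exponent k such that 7^k divides n. Factor out: -739508 = -7^5 · 44. (Sign doesn't affect v_p.) So v_7(-739508) = 5.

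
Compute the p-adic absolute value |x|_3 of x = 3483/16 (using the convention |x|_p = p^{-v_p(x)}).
|3483/16|_3 = 1/81

Step 1 — compute v_3(x) by factoring powers of 3 out of the numerator and denominator: v_3(3483/16) = 4. Step 2 — apply |x|_p = p^{-v_p(x)} = 3^{-4} = 1/81.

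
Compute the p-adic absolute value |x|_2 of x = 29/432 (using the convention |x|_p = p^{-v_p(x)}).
|29/432|_2 = 16

Step 1 — compute v_2(x) by factoring powers of 2 out of the numerator and denominator: v_2(29/432) = -4. Step 2 — apply |x|_p = p^{-v_p(x)} = 2^{4} = 16.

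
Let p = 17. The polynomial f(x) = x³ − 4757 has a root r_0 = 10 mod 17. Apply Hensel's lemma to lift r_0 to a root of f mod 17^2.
r_1 = 10 (mod 289)

Hensel: r_{i+1} = r_i − f(r_i)/f′(r_i) mod 17^{i+2}, where f′(x) = 3x². Iterate:
  r_0 = 10 (mod 17)
  r_1 = 10 (mod 289)
Final: r = 10 with f(r) ≡ 0 mod 17^2.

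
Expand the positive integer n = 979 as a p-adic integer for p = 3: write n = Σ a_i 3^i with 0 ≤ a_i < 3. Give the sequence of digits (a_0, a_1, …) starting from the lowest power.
(a_0, a_1, …) = (1, 2, 0, 0, 0, 1, 1)

Repeated division by 3 gives the digits low-to-high: 979 = 1 + 2·3^1 + 1·3^5 + 1·3^6. Digit sequence: (1, 2, 0, 0, 0, 1, 1).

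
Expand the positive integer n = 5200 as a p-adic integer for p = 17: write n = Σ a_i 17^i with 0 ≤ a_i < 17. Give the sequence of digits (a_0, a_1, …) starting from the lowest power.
(a_0, a_1, …) = (15, 16, 0, 1)

Repeated division by 17 gives the digits low-to-high: 5200 = 15 + 16·17^1 + 1·17^3. Digit sequence: (15, 16, 0, 1).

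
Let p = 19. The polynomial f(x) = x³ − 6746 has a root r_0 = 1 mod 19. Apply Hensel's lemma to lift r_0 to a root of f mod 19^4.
r_3 = 39673 (mod 130321)

Hensel: r_{i+1} = r_i − f(r_i)/f′(r_i) mod 19^{i+2}, where f′(x) = 3x². Iterate:
  r_0 = 1 (mod 19)
  r_1 = 324 (mod 361)
  r_2 = 5378 (mod 6859)
  r_3 = 39673 (mod 130321)
Final: r = 39673 with f(r) ≡ 0 mod 19^4.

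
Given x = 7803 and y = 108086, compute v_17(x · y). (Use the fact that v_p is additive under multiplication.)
v_17(843395058) = 5

v_p(x) = 2 (factor: 7803 = 17^2 · 27); v_p(y) = 3 (factor: 108086 = 17^3 · 22). Additivity: v_p(xy) = v_p(x) + v_p(y) = 2 + 3 = 5. (Direct check: xy = 843395058 = 17^5 · (594).)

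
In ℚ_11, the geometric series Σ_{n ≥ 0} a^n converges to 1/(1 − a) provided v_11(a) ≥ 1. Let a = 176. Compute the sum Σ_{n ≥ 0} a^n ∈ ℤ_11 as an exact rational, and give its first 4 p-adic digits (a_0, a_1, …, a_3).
Σ a^n = 1/(1 − a) = -1/175;  first 4 digits = (1, 5, 4, 5)

v_11(a) = 1 ≥ 1, so the series converges in ℤ_11 to 1/(1 − a) = 1/(1 − 176) = -1/175. Expand this rational in ℤ_11: compute digits iteratively via d_i = x_i mod 11, x_{i+1} = (x_i − d_i)/11. The first 4 digits are (1, 5, 4, 5).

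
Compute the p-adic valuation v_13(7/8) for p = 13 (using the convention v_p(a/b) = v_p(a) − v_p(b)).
v_13(7/8) = 0

Factor powers of 13 from the numerator and denominator of the reduced fraction: 7 = 13^0 · 7 and 8 = 13^0 · 8. Apply v_p(a/b) = v_p(a) − v_p(b): v_13(7/8) = 0 − 0 = 0.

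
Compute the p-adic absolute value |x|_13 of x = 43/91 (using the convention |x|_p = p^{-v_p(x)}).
|43/91|_13 = 13

Step 1 — compute v_13(x) by factoring powers of 13 out of the numerator and denominator: v_13(43/91) = -1. Step 2 — apply |x|_p = p^{-v_p(x)} = 13^{1} = 13.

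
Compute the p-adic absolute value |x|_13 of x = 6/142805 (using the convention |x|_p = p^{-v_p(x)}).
|6/142805|_13 = 28561

Step 1 — compute v_13(x) by factoring powers of 13 out of the numerator and denominator: v_13(6/142805) = -4. Step 2 — apply |x|_p = p^{-v_p(x)} = 13^{4} = 28561.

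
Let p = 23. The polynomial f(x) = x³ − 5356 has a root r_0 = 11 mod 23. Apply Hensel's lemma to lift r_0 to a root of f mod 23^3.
r_2 = 7141 (mod 12167)

Hensel: r_{i+1} = r_i − f(r_i)/f′(r_i) mod 23^{i+2}, where f′(x) = 3x². Iterate:
  r_0 = 11 (mod 23)
  r_1 = 264 (mod 529)
  r_2 = 7141 (mod 12167)
Final: r = 7141 with f(r) ≡ 0 mod 23^3.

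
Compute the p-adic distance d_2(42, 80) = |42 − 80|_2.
d_2(42, 80) = 1/2

Step 1 — x − y = 42 − 80 = -38. Step 2 — v_2(-38) = 1 (factor: -38 = −(2^1 · 19); the sign does not affect v_p). Step 3 — |x − y|_2 = 2^{-1} = 1/2.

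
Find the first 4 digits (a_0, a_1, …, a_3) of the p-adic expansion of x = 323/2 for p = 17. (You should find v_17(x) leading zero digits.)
(a_0, …, a_3) = (0, 1, 9, 8)

v_17(323/2) = 1, so a_0 = ... = a_0 = 0. Factor out: x = 17^1 · u with u = 19/2 a unit in ℤ_17. Expand u iteratively via a_{v+i} = u_i mod 17, u_{i+1} = (u_i − a_{v+i})/17:
  u_0 = 19/2;  a_1 = 1;  u_1 = (u_0 − 1)/17 = 1/2
  u_1 = 1/2;  a_2 = 9;  u_2 = (u_1 − 9)/17 = -1/2
  u_2 = -1/2;  a_3 = 8;  u_3 = (u_2 − 8)/17 = -1/2
Digits: (0, 1, 9, 8).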